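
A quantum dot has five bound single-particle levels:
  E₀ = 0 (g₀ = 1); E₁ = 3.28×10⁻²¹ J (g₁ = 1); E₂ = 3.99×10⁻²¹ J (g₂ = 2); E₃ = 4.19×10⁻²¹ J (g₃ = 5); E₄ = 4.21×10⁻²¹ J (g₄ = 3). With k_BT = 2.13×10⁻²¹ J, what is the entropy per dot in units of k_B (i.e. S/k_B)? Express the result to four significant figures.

2.146

Eᵢ/kT = 0, 1.53991, 1.87324, 1.96714, 1.97653.
Z = Σ gᵢe^(−Eᵢ/kT) = 1·e^(−0) + 1·e^(−1.53991) + 2·e^(−1.87324) + 5·e^(−1.96714) + 3·e^(−1.97653) = 1.00000 + 0.214400 + 0.307250 + 0.699281 + 0.415648 = 2.63658.
⟨E⟩ = Σ EᵢPᵢ = 2.50667 ×10⁻²¹ J.
S/k_B = ln Z + ⟨E⟩/kT = ln(2.63658) + 2.50667/2.13 = 0.969483 + 1.17684 = 2.146.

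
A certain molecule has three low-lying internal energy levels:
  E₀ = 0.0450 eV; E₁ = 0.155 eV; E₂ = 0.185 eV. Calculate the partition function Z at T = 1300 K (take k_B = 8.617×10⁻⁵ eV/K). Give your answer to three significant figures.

Z = 1.11

k_BT = 8.617×10⁻⁵ × 1300 K = 0.11202 eV.
Eᵢ/kT = 0.40171, 1.3837, 1.6515.
Z = Σ e^(−Eᵢ/kT) = e^(−0.40171) + e^(−1.3837) + e^(−1.6515) = 0.66917 + 0.25065 + 0.19176 = 1.1116.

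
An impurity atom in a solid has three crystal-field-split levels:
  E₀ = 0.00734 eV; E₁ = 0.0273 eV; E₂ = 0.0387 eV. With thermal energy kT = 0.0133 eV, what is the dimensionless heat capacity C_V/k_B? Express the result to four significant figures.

Eᵢ/kT = 0.551880, 2.05263, 2.90977.
Z = Σ e^(−Eᵢ/kT) = e^(−0.551880) + e^(−2.05263) + e^(−2.90977) = 0.575866 + 0.128397 + 0.0544883 = 0.758751.
⟨E⟩ = 0.0129697 eV, ⟨E²⟩ = 0.000274563 eV².
C_V/k_B = (⟨E²⟩ − ⟨E⟩²)/(kT)² = (0.000274563 − 0.000168213)/0.000176890 = 0.6012.

0.6012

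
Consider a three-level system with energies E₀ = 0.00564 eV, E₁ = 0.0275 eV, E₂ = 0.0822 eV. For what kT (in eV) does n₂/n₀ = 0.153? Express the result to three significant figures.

0.0408 eV

n₂/n₀ = exp[−(E₂−E₀)/kT] = 0.153.
⇒ (E₂−E₀)/kT = ln(1/0.153) = ln(6.5359) = 1.8773.
kT = 0.07656 eV / 1.8773 = 0.0408 eV.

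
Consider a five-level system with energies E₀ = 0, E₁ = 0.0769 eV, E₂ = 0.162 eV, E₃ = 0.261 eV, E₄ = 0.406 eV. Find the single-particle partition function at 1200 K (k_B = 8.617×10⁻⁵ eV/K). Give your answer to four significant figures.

Z = 1.784

k_BT = 8.617×10⁻⁵ × 1200 K = 0.103404 eV.
Eᵢ/kT = 0, 0.743685, 1.56667, 2.52408, 3.92635.
Z = Σ e^(−Eᵢ/kT) = e^(−0) + e^(−0.743685) + e^(−1.56667) + e^(−2.52408) + e^(−3.92635) = 1.00000 + 0.475359 + 0.208739 + 0.0801320 + 0.0197155 = 1.78395.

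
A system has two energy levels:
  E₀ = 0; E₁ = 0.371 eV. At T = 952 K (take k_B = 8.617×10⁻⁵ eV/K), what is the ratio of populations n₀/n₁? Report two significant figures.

k_BT = 8.617×10⁻⁵ × 952 K = 0.08203 eV.
n₀/n₁ = exp[−(E₀−E₁)/kT] = exp(−(-0.371 eV)/(0.08203 eV)) = exp(4.523) = 92.

92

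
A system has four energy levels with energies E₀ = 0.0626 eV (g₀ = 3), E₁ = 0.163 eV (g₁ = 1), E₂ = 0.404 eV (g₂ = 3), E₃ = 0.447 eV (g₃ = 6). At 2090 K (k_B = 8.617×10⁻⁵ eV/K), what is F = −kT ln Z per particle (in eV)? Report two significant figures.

-0.22 eV

k_BT = 8.617×10⁻⁵ × 2090 K = 0.1801 eV.
Eᵢ/kT = 0.3476, 0.9051, 2.243, 2.482.
Z = Σ gᵢe^(−Eᵢ/kT) = 3·e^(−0.3476) + 1·e^(−0.9051) + 3·e^(−2.243) + 6·e^(−2.482) = 2.119 + 0.4045 + 0.3184 + 0.5015 = 3.343.
F = −kT ln Z = −0.1801 × ln(3.343) = −0.1801 × 1.207 = -0.22 eV.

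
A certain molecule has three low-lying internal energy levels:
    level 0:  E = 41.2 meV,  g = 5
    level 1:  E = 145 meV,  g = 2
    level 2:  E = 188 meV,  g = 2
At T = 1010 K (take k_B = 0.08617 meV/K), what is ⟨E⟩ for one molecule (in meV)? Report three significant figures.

k_BT = 0.08617 × 1010 K = 87.032 meV.
Eᵢ/kT = 0.47339, 1.6661, 2.1601.
Z = Σ gᵢe^(−Eᵢ/kT) = 5·e^(−0.47339) + 2·e^(−1.6661) + 2·e^(−2.1601) = 3.1144 + 0.37797 + 0.23063 = 3.7230.
⟨E⟩ = Σ Eᵢ gᵢe^(−Eᵢ/kT) / Z = (41.2·3.1144 + 145·0.37797 + 188·0.23063) / 3.7230 = 60.8 meV.

60.8 meV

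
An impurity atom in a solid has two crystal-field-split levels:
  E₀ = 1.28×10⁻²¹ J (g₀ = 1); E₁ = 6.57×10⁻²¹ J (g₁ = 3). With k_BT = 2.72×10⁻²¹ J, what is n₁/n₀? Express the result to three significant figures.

0.429

n₁/n₀ = (g₁/g₀) exp[−(E₁−E₀)/kT] = (3/1) × exp(−(5.29 ×10⁻²¹ J)/(2.72 ×10⁻²¹ J)) = (3/1) × exp(-1.9449) = 0.429.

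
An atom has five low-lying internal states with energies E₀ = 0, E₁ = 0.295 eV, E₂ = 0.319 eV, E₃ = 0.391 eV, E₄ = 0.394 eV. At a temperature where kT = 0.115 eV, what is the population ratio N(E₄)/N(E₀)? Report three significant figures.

n₄/n₀ = exp[−(E₄−E₀)/kT] = exp(−(0.394 eV)/(0.115 eV)) = exp(-3.4261) = 0.0325.

0.0325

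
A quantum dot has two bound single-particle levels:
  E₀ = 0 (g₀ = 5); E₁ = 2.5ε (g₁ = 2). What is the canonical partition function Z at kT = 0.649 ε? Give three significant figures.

Eᵢ/kT = 0, 3.8521.
Z = Σ gᵢe^(−Eᵢ/kT) = 5·e^(−0) + 2·e^(−3.8521) = 5.0000 + 0.042470 = 5.0425.

Z = 5.04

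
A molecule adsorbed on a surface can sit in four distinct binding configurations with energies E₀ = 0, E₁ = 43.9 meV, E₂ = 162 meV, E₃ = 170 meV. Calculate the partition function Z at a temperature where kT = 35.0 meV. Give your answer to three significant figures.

Eᵢ/kT = 0, 1.2543, 4.6286, 4.8571.
Z = Σ e^(−Eᵢ/kT) = e^(−0) + e^(−1.2543) + e^(−4.6286) + e^(−4.8571) = 1.0000 + 0.28528 + 0.0097684 + 0.0077730 = 1.3028.

Z = 1.30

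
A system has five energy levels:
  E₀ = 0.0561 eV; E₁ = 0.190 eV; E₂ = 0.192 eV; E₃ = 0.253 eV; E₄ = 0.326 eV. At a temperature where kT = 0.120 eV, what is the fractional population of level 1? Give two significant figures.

Eᵢ/kT = 0.4675, 1.583, 1.600, 2.108, 2.717.
Z = Σ e^(−Eᵢ/kT) = e^(−0.4675) + e^(−1.583) + e^(−1.600) + e^(−2.108) + e^(−2.717) = 0.6266 + 0.2054 + 0.2019 + 0.1215 + 0.06607 = 1.221.
P₁ = e^(−E₁/kT) / Z = 0.2054/1.221 = 0.17.

0.17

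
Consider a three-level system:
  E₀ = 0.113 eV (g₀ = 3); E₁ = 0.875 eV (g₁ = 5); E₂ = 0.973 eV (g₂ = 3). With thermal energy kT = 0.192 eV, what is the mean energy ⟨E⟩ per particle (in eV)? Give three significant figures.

Eᵢ/kT = 0.58854, 4.5573, 5.0677.
Z = Σ gᵢe^(−Eᵢ/kT) = 3·e^(−0.58854) + 5·e^(−4.5573) + 3·e^(−5.0677) = 1.6654 + 0.052452 + 0.018891 = 1.7367.
⟨E⟩ = Σ Eᵢ gᵢe^(−Eᵢ/kT) / Z = (0.113·1.6654 + 0.875·0.052452 + 0.973·0.018891) / 1.7367 = 0.145 eV.

0.145 eV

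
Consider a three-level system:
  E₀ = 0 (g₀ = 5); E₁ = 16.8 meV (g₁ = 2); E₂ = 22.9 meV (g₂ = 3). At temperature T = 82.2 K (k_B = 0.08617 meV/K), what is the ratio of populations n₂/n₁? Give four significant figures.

0.6340

k_BT = 0.08617 × 82.2 K = 7.08317 meV.
n₂/n₁ = (g₂/g₁) exp[−(E₂−E₁)/kT] = (3/2) × exp(−(6.1 meV)/(7.08317 meV)) = (3/2) × exp(-0.861196) = 0.6340.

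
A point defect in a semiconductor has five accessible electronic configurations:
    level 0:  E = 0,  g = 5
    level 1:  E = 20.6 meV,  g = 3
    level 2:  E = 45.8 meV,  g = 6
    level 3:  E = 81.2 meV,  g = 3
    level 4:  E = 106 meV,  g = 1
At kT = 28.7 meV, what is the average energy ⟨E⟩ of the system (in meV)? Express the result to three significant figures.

13.1 meV

Eᵢ/kT = 0, 0.71777, 1.5958, 2.8293, 3.6934.
Z = Σ gᵢe^(−Eᵢ/kT) = 5·e^(−0) + 3·e^(−0.71777) + 6·e^(−1.5958) + 3·e^(−2.8293) + 1·e^(−3.6934) = 5.0000 + 1.4635 + 1.2165 + 0.17716 + 0.024887 = 7.8820.
⟨E⟩ = Σ Eᵢ gᵢe^(−Eᵢ/kT) / Z = (0·5.0000 + 20.6·1.4635 + 45.8·1.2165 + 81.2·0.17716 + 106·0.024887) / 7.8820 = 13.1 meV.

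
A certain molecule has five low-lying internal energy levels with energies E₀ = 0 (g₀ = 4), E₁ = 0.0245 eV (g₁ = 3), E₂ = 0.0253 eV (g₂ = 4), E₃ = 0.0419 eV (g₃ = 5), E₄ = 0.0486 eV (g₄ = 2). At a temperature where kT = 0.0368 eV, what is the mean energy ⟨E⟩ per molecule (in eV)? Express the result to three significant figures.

0.0188 eV

Eᵢ/kT = 0, 0.66576, 0.68750, 1.1386, 1.3207.
Z = Σ gᵢe^(−Eᵢ/kT) = 4·e^(−0) + 3·e^(−0.66576) + 4·e^(−0.68750) + 5·e^(−1.1386) + 2·e^(−1.3207) = 4.0000 + 1.5416 + 2.0113 + 1.6013 + 0.53390 = 9.6881.
⟨E⟩ = Σ Eᵢ gᵢe^(−Eᵢ/kT) / Z = (0·4.0000 + 0.0245·1.5416 + 0.0253·2.0113 + 0.0419·1.6013 + 0.0486·0.53390) / 9.6881 = 0.0188 eV.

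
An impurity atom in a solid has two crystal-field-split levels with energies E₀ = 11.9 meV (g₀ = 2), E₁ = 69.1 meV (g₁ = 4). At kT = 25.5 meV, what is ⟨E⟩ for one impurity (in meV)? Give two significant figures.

22 meV

Eᵢ/kT = 0.4667, 2.710.
Z = Σ gᵢe^(−Eᵢ/kT) = 2·e^(−0.4667) + 4·e^(−2.710) = 1.254 + 0.2661 = 1.520.
⟨E⟩ = Σ Eᵢ gᵢe^(−Eᵢ/kT) / Z = (11.9·1.254 + 69.1·0.2661) / 1.520 = 22 meV.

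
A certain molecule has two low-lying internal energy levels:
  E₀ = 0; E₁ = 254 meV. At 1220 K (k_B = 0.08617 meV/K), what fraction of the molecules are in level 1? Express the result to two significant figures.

0.082

k_BT = 0.08617 × 1220 K = 105.1 meV.
Eᵢ/kT = 0, 2.417.
Z = Σ e^(−Eᵢ/kT) = e^(−0) + e^(−2.417) = 1.000 + 0.08919 = 1.089.
P₁ = e^(−E₁/kT) / Z = 0.08919/1.089 = 0.082.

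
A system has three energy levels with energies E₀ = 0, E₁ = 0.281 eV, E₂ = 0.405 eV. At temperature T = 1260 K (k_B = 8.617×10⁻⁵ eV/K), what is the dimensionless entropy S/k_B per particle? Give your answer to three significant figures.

0.353

k_BT = 8.617×10⁻⁵ × 1260 K = 0.10857 eV.
Eᵢ/kT = 0, 2.5882, 3.7303.
Z = Σ e^(−Eᵢ/kT) = e^(−0) + e^(−2.5882) + e^(−3.7303) = 1.0000 + 0.075155 + 0.023986 = 1.0991.
⟨E⟩ = Σ EᵢPᵢ = 0.028053 eV.
S/k_B = ln Z + ⟨E⟩/kT = ln(1.0991) + 0.028053/0.10857 = 0.094492 + 0.25839 = 0.353.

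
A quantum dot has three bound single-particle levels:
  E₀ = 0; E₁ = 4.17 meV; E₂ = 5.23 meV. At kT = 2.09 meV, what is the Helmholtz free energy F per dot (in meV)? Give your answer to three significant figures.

-0.412 meV

Eᵢ/kT = 0, 1.9952, 2.5024.
Z = Σ e^(−Eᵢ/kT) = e^(−0) + e^(−1.9952) + e^(−2.5024) = 1.0000 + 0.13599 + 0.081888 = 1.2179.
F = −kT ln Z = −2.09 × ln(1.2179) = −2.09 × 0.19713 = -0.412 meV.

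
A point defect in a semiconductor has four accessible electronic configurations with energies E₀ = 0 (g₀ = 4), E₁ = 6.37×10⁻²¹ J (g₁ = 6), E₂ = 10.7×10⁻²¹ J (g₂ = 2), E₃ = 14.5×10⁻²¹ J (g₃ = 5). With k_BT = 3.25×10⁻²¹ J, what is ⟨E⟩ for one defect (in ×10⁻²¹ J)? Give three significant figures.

1.41 ×10⁻²¹ J

Eᵢ/kT = 0, 1.9600, 3.2923, 4.4615.
Z = Σ gᵢe^(−Eᵢ/kT) = 4·e^(−0) + 6·e^(−1.9600) + 2·e^(−3.2923) + 5·e^(−4.4615) = 4.0000 + 0.84515 + 0.074337 + 0.057725 = 4.9772.
⟨E⟩ = Σ Eᵢ gᵢe^(−Eᵢ/kT) / Z = (0·4.0000 + 6.37·0.84515 + 10.7·0.074337 + 14.5·0.057725) / 4.9772 = 1.41 ×10⁻²¹ J.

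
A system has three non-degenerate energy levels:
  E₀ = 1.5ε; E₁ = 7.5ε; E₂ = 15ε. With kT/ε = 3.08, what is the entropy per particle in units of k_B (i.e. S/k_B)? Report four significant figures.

Eᵢ/kT = 0.487013, 2.43506, 4.87013.
Z = Σ e^(−Eᵢ/kT) = e^(−0.487013) + e^(−2.43506) + e^(−4.87013) = 0.614459 + 0.0875925 + 0.00767237 = 0.709724.
⟨E⟩ = Σ EᵢPᵢ = 2.38645 ε.
S/k_B = ln Z + ⟨E⟩/kT = ln(0.709724) + 2.38645/3.08 = -0.342879 + 0.774821 = 0.4319.

0.4319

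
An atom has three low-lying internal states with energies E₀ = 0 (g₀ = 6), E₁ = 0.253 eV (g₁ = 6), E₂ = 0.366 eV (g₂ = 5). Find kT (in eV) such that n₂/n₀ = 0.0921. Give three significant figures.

0.166 eV

n₂/n₀ = (g₂/g₀) exp[−(E₂−E₀)/kT] = 0.0921.
⇒ (E₂−E₀)/kT = ln((5/6)/0.0921) = ln(9.0481) = 2.2026.
kT = 0.366 eV / 2.2026 = 0.166 eV.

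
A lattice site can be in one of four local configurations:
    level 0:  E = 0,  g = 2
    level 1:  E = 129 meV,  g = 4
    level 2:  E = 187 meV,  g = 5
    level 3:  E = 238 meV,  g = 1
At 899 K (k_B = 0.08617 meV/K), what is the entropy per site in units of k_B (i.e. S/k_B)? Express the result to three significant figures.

1.94

k_BT = 0.08617 × 899 K = 77.467 meV.
Eᵢ/kT = 0, 1.6652, 2.4139, 3.0723.
Z = Σ gᵢe^(−Eᵢ/kT) = 2·e^(−0) + 4·e^(−1.6652) + 5·e^(−2.4139) + 1·e^(−3.0723) = 2.0000 + 0.75661 + 0.44733 + 0.046315 = 3.2503.
⟨E⟩ = Σ EᵢPᵢ = 59.156 meV.
S/k_B = ln Z + ⟨E⟩/kT = ln(3.2503) + 59.156/77.467 = 1.1787 + 0.76363 = 1.94.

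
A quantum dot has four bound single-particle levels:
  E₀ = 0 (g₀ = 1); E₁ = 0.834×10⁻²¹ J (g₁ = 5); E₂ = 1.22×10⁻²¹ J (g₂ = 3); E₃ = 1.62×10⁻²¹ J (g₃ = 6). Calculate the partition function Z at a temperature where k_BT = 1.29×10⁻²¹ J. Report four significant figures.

Z = 6.494

Eᵢ/kT = 0, 0.646512, 0.945736, 1.25581.
Z = Σ gᵢe^(−Eᵢ/kT) = 1·e^(−0) + 5·e^(−0.646512) + 3·e^(−0.945736) + 6·e^(−1.25581) = 1.00000 + 2.61935 + 1.16518 + 1.70907 = 6.49360.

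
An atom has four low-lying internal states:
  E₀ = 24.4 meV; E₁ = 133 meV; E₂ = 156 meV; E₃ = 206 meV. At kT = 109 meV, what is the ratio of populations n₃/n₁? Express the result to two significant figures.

0.51

n₃/n₁ = exp[−(E₃−E₁)/kT] = exp(−(73 meV)/(109 meV)) = exp(-0.6697) = 0.51.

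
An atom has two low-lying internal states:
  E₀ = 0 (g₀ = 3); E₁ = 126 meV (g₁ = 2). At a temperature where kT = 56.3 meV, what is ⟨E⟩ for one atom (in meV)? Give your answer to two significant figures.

8.4 meV

Eᵢ/kT = 0, 2.238.
Z = Σ gᵢe^(−Eᵢ/kT) = 3·e^(−0) + 2·e^(−2.238) = 3.000 + 0.2133 = 3.213.
⟨E⟩ = Σ Eᵢ gᵢe^(−Eᵢ/kT) / Z = (0·3.000 + 126·0.2133) / 3.213 = 8.4 meV.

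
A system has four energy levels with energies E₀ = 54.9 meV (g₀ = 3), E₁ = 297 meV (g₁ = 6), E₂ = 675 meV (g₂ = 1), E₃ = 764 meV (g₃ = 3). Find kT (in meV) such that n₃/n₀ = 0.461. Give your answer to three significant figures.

n₃/n₀ = (g₃/g₀) exp[−(E₃−E₀)/kT] = 0.461.
⇒ (E₃−E₀)/kT = ln((3/3)/0.461) = ln(2.1692) = 0.77436.
kT = 709.1 meV / 0.77436 = 916 meV.

916 meV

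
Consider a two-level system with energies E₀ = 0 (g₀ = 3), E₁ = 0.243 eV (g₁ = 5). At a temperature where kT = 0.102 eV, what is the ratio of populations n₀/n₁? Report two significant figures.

6.5

n₀/n₁ = (g₀/g₁) exp[−(E₀−E₁)/kT] = (3/5) × exp(−(-0.243 eV)/(0.102 eV)) = (3/5) × exp(2.382) = 6.5.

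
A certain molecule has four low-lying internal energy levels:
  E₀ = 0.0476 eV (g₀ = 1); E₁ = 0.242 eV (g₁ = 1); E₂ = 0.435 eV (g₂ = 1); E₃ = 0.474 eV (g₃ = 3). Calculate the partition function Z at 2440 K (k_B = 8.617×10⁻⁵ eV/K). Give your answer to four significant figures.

k_BT = 8.617×10⁻⁵ × 2440 K = 0.210255 eV.
Eᵢ/kT = 0.226392, 1.15098, 2.06892, 2.25441.
Z = Σ gᵢe^(−Eᵢ/kT) = 1·e^(−0.226392) + 1·e^(−1.15098) + 1·e^(−2.06892) + 3·e^(−2.25441) = 0.797405 + 0.316327 + 0.126322 + 0.314806 = 1.55486.

Z = 1.555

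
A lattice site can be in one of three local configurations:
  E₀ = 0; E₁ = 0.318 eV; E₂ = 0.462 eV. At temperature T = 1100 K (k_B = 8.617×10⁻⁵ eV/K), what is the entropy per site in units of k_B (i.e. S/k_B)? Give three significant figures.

0.190

k_BT = 8.617×10⁻⁵ × 1100 K = 0.094787 eV.
Eᵢ/kT = 0, 3.3549, 4.8741.
Z = Σ e^(−Eᵢ/kT) = e^(−0) + e^(−3.3549) + e^(−4.8741) = 1.0000 + 0.034913 + 0.0076420 = 1.0426.
⟨E⟩ = Σ EᵢPᵢ = 0.014035 eV.
S/k_B = ln Z + ⟨E⟩/kT = ln(1.0426) + 0.014035/0.094787 = 0.041718 + 0.14807 = 0.190.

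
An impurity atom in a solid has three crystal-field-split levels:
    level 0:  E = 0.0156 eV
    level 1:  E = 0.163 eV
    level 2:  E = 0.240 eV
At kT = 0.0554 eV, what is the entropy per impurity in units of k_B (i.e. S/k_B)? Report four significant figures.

0.3196

Eᵢ/kT = 0.281588, 2.94224, 4.33213.
Z = Σ e^(−Eᵢ/kT) = e^(−0.281588) + e^(−2.94224) + e^(−4.33213) = 0.754585 + 0.0527474 + 0.0131395 = 0.820472.
⟨E⟩ = Σ EᵢPᵢ = 0.0286699 eV.
S/k_B = ln Z + ⟨E⟩/kT = ln(0.820472) + 0.0286699/0.0554 = -0.197875 + 0.517507 = 0.3196.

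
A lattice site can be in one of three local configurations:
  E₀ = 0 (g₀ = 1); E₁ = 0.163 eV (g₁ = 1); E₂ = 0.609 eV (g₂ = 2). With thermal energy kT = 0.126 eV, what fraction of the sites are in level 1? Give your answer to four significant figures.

0.2126

Eᵢ/kT = 0, 1.29365, 4.83333.
Z = Σ gᵢe^(−Eᵢ/kT) = 1·e^(−0) + 1·e^(−1.29365) + 2·e^(−4.83333) = 1.00000 + 0.274268 + 0.0159199 = 1.29019.
P₁ = g₁ e^(−E₁/kT) / Z = 0.274268/1.29019 = 0.2126.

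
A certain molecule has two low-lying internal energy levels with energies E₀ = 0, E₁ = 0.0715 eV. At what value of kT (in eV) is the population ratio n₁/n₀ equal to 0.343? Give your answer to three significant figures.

0.0668 eV

n₁/n₀ = exp[−(E₁−E₀)/kT] = 0.343.
⇒ (E₁−E₀)/kT = ln(1/0.343) = ln(2.9155) = 1.0700.
kT = 0.0715 eV / 1.0700 = 0.0668 eV.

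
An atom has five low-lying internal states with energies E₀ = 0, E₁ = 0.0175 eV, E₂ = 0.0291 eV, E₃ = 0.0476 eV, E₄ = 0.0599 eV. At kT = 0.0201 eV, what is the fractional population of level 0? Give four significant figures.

0.5561

Eᵢ/kT = 0, 0.870647, 1.44776, 2.36816, 2.98010.
Z = Σ e^(−Eᵢ/kT) = e^(−0) + e^(−0.870647) + e^(−1.44776) + e^(−2.36816) + e^(−2.98010) = 1.00000 + 0.418681 + 0.235096 + 0.0936529 + 0.0507878 = 1.79822.
P₀ = e^(−E₀/kT) / Z = 1.00000/1.79822 = 0.5561.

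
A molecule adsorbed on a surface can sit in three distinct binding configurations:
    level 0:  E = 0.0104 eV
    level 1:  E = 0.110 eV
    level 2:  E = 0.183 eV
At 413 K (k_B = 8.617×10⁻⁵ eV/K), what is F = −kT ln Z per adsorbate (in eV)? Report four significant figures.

k_BT = 8.617×10⁻⁵ × 413 K = 0.0355882 eV.
Eᵢ/kT = 0.292232, 3.09091, 5.14215.
Z = Σ e^(−Eᵢ/kT) = e^(−0.292232) + e^(−3.09091) + e^(−5.14215) = 0.746595 + 0.0454606 + 0.00584511 = 0.797901.
F = −kT ln Z = −0.0355882 × ln(0.797901) = −0.0355882 × -0.225771 = 0.008035 eV.

0.008035 eV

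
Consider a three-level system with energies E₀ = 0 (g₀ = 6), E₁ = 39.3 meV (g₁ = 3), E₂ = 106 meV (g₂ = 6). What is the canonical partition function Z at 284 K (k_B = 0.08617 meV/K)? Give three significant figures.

k_BT = 0.08617 × 284 K = 24.472 meV.
Eᵢ/kT = 0, 1.6059, 4.3315.
Z = Σ gᵢe^(−Eᵢ/kT) = 6·e^(−0) + 3·e^(−1.6059) + 6·e^(−4.3315) = 6.0000 + 0.60213 + 0.078887 = 6.6810.

Z = 6.68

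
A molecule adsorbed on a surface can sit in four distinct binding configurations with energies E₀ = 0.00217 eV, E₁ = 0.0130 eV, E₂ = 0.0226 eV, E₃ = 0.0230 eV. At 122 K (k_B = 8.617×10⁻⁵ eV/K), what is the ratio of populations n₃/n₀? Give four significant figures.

0.1379

k_BT = 8.617×10⁻⁵ × 122 K = 0.0105127 eV.
n₃/n₀ = exp[−(E₃−E₀)/kT] = exp(−(0.02083 eV)/(0.0105127 eV)) = exp(-1.98141) = 0.1379.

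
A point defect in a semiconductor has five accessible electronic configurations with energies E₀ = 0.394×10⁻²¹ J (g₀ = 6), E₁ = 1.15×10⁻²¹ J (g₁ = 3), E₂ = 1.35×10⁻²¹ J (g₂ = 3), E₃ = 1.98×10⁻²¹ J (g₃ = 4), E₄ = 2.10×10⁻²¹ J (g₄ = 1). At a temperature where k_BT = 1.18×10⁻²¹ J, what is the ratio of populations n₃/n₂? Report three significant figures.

0.782

n₃/n₂ = (g₃/g₂) exp[−(E₃−E₂)/kT] = (4/3) × exp(−(0.63 ×10⁻²¹ J)/(1.18 ×10⁻²¹ J)) = (4/3) × exp(-0.53390) = 0.782.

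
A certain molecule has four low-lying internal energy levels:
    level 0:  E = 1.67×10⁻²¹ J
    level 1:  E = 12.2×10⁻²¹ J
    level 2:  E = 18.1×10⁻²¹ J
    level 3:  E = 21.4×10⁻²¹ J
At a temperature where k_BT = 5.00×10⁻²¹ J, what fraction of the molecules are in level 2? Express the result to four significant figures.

0.03174

Eᵢ/kT = 0.334000, 2.44000, 3.62000, 4.28000.
Z = Σ e^(−Eᵢ/kT) = e^(−0.334000) + e^(−2.44000) + e^(−3.62000) + e^(−4.28000) = 0.716054 + 0.0871609 + 0.0267827 + 0.0138427 = 0.843840.
P₂ = e^(−E₂/kT) / Z = 0.0267827/0.843840 = 0.03174.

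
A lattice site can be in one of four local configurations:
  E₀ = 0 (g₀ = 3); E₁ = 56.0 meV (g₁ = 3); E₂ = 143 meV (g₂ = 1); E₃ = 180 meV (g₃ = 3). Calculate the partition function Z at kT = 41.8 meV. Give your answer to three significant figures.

Z = 3.86

Eᵢ/kT = 0, 1.3397, 3.4211, 4.3062.
Z = Σ gᵢe^(−Eᵢ/kT) = 3·e^(−0) + 3·e^(−1.3397) + 1·e^(−3.4211) + 3·e^(−4.3062) = 3.0000 + 0.78577 + 0.032676 + 0.040454 = 3.8589.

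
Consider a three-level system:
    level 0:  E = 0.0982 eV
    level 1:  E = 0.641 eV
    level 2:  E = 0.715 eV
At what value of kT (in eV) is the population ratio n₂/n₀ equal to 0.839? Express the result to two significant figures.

3.5 eV

n₂/n₀ = exp[−(E₂−E₀)/kT] = 0.839.
⇒ (E₂−E₀)/kT = ln(1/0.839) = ln(1.192) = 0.1756.
kT = 0.6168 eV / 0.1756 = 3.5 eV.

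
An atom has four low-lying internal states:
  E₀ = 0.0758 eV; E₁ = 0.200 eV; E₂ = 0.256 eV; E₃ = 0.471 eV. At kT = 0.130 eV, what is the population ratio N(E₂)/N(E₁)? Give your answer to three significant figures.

0.650

n₂/n₁ = exp[−(E₂−E₁)/kT] = exp(−(0.056 eV)/(0.130 eV)) = exp(-0.43077) = 0.650.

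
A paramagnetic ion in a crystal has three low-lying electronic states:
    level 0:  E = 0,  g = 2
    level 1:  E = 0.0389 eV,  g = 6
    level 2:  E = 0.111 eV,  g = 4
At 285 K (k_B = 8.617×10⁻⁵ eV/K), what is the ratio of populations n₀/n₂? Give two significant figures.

k_BT = 8.617×10⁻⁵ × 285 K = 0.02456 eV.
n₀/n₂ = (g₀/g₂) exp[−(E₀−E₂)/kT] = (2/4) × exp(−(-0.111 eV)/(0.02456 eV)) = (2/4) × exp(4.520) = 46.

46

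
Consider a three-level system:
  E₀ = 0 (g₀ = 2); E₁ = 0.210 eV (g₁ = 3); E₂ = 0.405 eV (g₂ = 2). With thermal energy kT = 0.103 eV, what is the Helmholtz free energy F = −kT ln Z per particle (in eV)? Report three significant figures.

-0.0914 eV

Eᵢ/kT = 0, 2.0388, 3.9320.
Z = Σ gᵢe^(−Eᵢ/kT) = 2·e^(−0) + 3·e^(−2.0388) + 2·e^(−3.9320) = 2.0000 + 0.39055 + 0.039209 = 2.4298.
F = −kT ln Z = −0.103 × ln(2.4298) = −0.103 × 0.88781 = -0.0914 eV.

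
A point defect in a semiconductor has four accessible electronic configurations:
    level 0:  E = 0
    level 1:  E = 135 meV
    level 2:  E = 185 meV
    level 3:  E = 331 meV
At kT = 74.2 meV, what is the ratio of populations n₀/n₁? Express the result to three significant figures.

6.17

n₀/n₁ = exp[−(E₀−E₁)/kT] = exp(−(-135 meV)/(74.2 meV)) = exp(1.8194) = 6.17.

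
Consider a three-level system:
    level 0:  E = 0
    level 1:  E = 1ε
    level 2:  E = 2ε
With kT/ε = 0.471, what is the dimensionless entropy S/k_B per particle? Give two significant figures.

Eᵢ/kT = 0, 2.123, 4.246.
Z = Σ e^(−Eᵢ/kT) = e^(−0) + e^(−2.123) + e^(−4.246) = 1.000 + 0.1197 + 0.01432 = 1.134.
⟨E⟩ = Σ EᵢPᵢ = 0.1308 ε.
S/k_B = ln Z + ⟨E⟩/kT = ln(1.134) + 0.1308/0.471 = 0.1258 + 0.2777 = 0.40.

0.40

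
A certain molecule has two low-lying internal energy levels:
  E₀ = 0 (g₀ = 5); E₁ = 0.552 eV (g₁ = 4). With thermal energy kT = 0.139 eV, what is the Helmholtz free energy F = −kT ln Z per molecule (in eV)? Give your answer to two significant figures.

Eᵢ/kT = 0, 3.971.
Z = Σ gᵢe^(−Eᵢ/kT) = 5·e^(−0) + 4·e^(−3.971) = 5.000 + 0.07542 = 5.075.
F = −kT ln Z = −0.139 × ln(5.075) = −0.139 × 1.624 = -0.23 eV.

-0.23 eV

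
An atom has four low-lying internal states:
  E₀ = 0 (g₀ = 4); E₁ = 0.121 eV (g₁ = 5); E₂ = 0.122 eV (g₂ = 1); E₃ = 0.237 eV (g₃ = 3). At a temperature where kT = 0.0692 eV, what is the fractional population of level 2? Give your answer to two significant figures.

Eᵢ/kT = 0, 1.749, 1.763, 3.425.
Z = Σ gᵢe^(−Eᵢ/kT) = 4·e^(−0) + 5·e^(−1.749) + 1·e^(−1.763) + 3·e^(−3.425) = 4.000 + 0.8697 + 0.1715 + 0.09765 = 5.139.
P₂ = g₂ e^(−E₂/kT) / Z = 0.1715/5.139 = 0.033.

0.033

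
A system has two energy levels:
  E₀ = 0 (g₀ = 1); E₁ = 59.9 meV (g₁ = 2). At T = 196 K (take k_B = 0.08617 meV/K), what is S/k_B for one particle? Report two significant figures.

0.25

k_BT = 0.08617 × 196 K = 16.89 meV.
Eᵢ/kT = 0, 3.546.
Z = Σ gᵢe^(−Eᵢ/kT) = 1·e^(−0) + 2·e^(−3.546) = 1.000 + 0.05768 = 1.058.
⟨E⟩ = Σ EᵢPᵢ = 3.266 meV.
S/k_B = ln Z + ⟨E⟩/kT = ln(1.058) + 3.266/16.89 = 0.05638 + 0.1934 = 0.25.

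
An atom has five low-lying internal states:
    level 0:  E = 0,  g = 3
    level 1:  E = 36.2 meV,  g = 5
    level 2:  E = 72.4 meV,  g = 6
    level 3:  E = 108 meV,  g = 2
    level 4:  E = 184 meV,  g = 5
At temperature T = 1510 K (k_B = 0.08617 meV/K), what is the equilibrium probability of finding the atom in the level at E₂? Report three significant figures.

k_BT = 0.08617 × 1510 K = 130.12 meV.
Eᵢ/kT = 0, 0.27820, 0.55641, 0.83000, 1.4141.
Z = Σ gᵢe^(−Eᵢ/kT) = 3·e^(−0) + 5·e^(−0.27820) + 6·e^(−0.55641) + 2·e^(−0.83000) + 5·e^(−1.4141) = 3.0000 + 3.7857 + 3.4396 + 0.87210 + 1.2157 = 12.313.
P₂ = g₂ e^(−E₂/kT) / Z = 3.4396/12.313 = 0.279.

0.279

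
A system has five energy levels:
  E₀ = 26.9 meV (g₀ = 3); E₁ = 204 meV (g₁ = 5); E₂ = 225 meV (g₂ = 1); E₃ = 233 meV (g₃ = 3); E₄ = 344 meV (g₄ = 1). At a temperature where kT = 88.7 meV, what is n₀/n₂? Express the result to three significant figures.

28.0

n₀/n₂ = (g₀/g₂) exp[−(E₀−E₂)/kT] = (3/1) × exp(−(-198.1 meV)/(88.7 meV)) = (3/1) × exp(2.2334) = 28.0.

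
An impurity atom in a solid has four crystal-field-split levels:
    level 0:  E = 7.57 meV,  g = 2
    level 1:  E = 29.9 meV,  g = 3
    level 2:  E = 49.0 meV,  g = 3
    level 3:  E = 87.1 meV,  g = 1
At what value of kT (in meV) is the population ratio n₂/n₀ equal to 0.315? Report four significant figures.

n₂/n₀ = (g₂/g₀) exp[−(E₂−E₀)/kT] = 0.315.
⇒ (E₂−E₀)/kT = ln((3/2)/0.315) = ln(4.76190) = 1.56065.
kT = 41.43 meV / 1.56065 = 26.55 meV.

26.55 meV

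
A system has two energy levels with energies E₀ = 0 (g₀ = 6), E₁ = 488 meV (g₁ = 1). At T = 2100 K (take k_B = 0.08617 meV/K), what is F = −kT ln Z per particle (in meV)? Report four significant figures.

-326.3 meV

k_BT = 0.08617 × 2100 K = 180.957 meV.
Eᵢ/kT = 0, 2.69677.
Z = Σ gᵢe^(−Eᵢ/kT) = 6·e^(−0) + 1·e^(−2.69677) = 6.00000 + 0.0674229 = 6.06742.
F = −kT ln Z = −180.957 × ln(6.06742) = −180.957 × 1.80293 = -326.3 meV.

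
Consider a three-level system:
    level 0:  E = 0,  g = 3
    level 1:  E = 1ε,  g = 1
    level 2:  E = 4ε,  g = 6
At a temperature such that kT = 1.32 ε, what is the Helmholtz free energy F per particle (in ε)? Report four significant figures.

-1.748 ε

Eᵢ/kT = 0, 0.757576, 3.03030.
Z = Σ gᵢe^(−Eᵢ/kT) = 3·e^(−0) + 1·e^(−0.757576) + 6·e^(−3.03030) = 3.00000 + 0.468801 + 0.289807 = 3.75861.
F = −kT ln Z = −1.32 × ln(3.75861) = −1.32 × 1.32405 = -1.748 ε.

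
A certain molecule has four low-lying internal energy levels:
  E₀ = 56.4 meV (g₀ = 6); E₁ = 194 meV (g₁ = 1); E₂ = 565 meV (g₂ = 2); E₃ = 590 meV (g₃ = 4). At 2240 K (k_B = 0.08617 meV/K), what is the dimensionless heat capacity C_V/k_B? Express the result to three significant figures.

k_BT = 0.08617 × 2240 K = 193.02 meV.
Eᵢ/kT = 0.29220, 1.0051, 2.9272, 3.0567.
Z = Σ gᵢe^(−Eᵢ/kT) = 6·e^(−0.29220) + 1·e^(−1.0051) + 2·e^(−2.9272) + 4·e^(−3.0567) = 4.4797 + 0.36601 + 0.10709 + 0.18817 = 5.1410.
⟨E⟩ = 96.321 meV, ⟨E²⟩ = 24842 meV².
C_V/k_B = (⟨E²⟩ − ⟨E⟩²)/(kT)² = (24842 − 9277.7)/37257 = 0.418.

0.418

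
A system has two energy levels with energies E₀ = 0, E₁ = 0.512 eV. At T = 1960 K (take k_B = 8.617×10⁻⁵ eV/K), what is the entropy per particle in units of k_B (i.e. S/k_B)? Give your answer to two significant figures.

0.19

k_BT = 8.617×10⁻⁵ × 1960 K = 0.1689 eV.
Eᵢ/kT = 0, 3.031.
Z = Σ e^(−Eᵢ/kT) = e^(−0) + e^(−3.031) = 1.000 + 0.04827 = 1.048.
⟨E⟩ = Σ EᵢPᵢ = 0.02358 eV.
S/k_B = ln Z + ⟨E⟩/kT = ln(1.048) + 0.02358/0.1689 = 0.04688 + 0.1396 = 0.19.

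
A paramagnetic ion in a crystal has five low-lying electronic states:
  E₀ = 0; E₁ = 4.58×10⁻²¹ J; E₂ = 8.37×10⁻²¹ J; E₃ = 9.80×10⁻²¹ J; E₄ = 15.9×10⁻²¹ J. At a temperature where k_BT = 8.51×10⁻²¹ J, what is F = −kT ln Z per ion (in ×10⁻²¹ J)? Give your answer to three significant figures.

Eᵢ/kT = 0, 0.53819, 0.98355, 1.1516, 1.8684.
Z = Σ e^(−Eᵢ/kT) = e^(−0) + e^(−0.53819) + e^(−0.98355) + e^(−1.1516) + e^(−1.8684) = 1.0000 + 0.58380 + 0.37398 + 0.31613 + 0.15437 = 2.4283.
F = −kT ln Z = −8.51 × ln(2.4283) = −8.51 × 0.88719 = -7.55 ×10⁻²¹ J.

-7.55 ×10⁻²¹ J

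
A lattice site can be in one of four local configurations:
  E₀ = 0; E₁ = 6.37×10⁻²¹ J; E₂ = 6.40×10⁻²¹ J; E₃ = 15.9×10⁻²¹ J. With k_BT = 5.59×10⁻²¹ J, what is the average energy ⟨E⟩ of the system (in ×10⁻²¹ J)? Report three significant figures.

Eᵢ/kT = 0, 1.1395, 1.1449, 2.8444.
Z = Σ e^(−Eᵢ/kT) = e^(−0) + e^(−1.1395) + e^(−1.1449) + e^(−2.8444) = 1.0000 + 0.31998 + 0.31826 + 0.058169 = 1.6964.
⟨E⟩ = Σ Eᵢ e^(−Eᵢ/kT) / Z = (0·1.0000 + 6.37·0.31998 + 6.40·0.31826 + 15.9·0.058169) / 1.6964 = 2.95 ×10⁻²¹ J.

2.95 ×10⁻²¹ J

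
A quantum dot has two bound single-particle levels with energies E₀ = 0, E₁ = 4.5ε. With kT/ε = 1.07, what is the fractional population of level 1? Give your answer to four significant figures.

0.01469

Eᵢ/kT = 0, 4.20561.
Z = Σ e^(−Eᵢ/kT) = e^(−0) + e^(−4.20561) = 1.00000 + 0.0149117 = 1.01491.
P₁ = e^(−E₁/kT) / Z = 0.0149117/1.01491 = 0.01469.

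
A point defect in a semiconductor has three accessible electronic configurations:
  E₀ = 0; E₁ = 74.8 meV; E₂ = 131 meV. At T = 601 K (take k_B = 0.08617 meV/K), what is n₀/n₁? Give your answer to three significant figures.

4.24

k_BT = 0.08617 × 601 K = 51.788 meV.
n₀/n₁ = exp[−(E₀−E₁)/kT] = exp(−(-74.8 meV)/(51.788 meV)) = exp(1.4444) = 4.24.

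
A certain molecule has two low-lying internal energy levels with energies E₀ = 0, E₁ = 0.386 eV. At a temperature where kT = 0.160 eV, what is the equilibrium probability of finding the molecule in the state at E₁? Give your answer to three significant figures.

0.0822

Eᵢ/kT = 0, 2.4125.
Z = Σ e^(−Eᵢ/kT) = e^(−0) + e^(−2.4125) = 1.0000 + 0.089591 = 1.0896.
P₁ = e^(−E₁/kT) / Z = 0.089591/1.0896 = 0.0822.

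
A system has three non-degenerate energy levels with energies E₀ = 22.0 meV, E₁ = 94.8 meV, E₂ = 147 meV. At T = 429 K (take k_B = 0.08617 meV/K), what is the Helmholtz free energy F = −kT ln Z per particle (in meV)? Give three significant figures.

k_BT = 0.08617 × 429 K = 36.967 meV.
Eᵢ/kT = 0.59513, 2.5644, 3.9765.
Z = Σ e^(−Eᵢ/kT) = e^(−0.59513) + e^(−2.5644) + e^(−3.9765) = 0.55149 + 0.076965 + 0.018751 = 0.64721.
F = −kT ln Z = −36.967 × ln(0.64721) = −36.967 × -0.43508 = 16.1 meV.

16.1 meV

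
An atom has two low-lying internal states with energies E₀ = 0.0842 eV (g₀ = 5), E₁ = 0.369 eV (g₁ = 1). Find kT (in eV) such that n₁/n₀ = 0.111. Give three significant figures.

0.484 eV

n₁/n₀ = (g₁/g₀) exp[−(E₁−E₀)/kT] = 0.111.
⇒ (E₁−E₀)/kT = ln((1/5)/0.111) = ln(1.8018) = 0.58879.
kT = 0.2848 eV / 0.58879 = 0.484 eV.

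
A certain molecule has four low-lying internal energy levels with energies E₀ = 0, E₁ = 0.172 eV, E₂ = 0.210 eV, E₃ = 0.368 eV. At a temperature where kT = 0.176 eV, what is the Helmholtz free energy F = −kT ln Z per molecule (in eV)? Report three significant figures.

Eᵢ/kT = 0, 0.97727, 1.1932, 2.0909.
Z = Σ e^(−Eᵢ/kT) = e^(−0) + e^(−0.97727) + e^(−1.1932) + e^(−2.0909) = 1.0000 + 0.37634 + 0.30325 + 0.12358 = 1.8032.
F = −kT ln Z = −0.176 × ln(1.8032) = −0.176 × 0.58956 = -0.104 eV.

-0.104 eV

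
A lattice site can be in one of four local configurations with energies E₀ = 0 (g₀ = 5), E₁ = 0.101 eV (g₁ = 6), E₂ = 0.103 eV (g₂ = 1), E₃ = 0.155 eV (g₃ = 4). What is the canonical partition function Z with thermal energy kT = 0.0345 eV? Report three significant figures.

Eᵢ/kT = 0, 2.9275, 2.9855, 4.4928.
Z = Σ gᵢe^(−Eᵢ/kT) = 5·e^(−0) + 6·e^(−2.9275) + 1·e^(−2.9855) + 4·e^(−4.4928) = 5.0000 + 0.32118 + 0.050514 + 0.044757 = 5.4165.

Z = 5.42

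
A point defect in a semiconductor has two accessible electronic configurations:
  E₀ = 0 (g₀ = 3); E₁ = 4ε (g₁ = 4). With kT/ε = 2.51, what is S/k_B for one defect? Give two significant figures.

Eᵢ/kT = 0, 1.594.
Z = Σ gᵢe^(−Eᵢ/kT) = 3·e^(−0) + 4·e^(−1.594) = 3.000 + 0.8124 = 3.812.
⟨E⟩ = Σ EᵢPᵢ = 0.8525 ε.
S/k_B = ln Z + ⟨E⟩/kT = ln(3.812) + 0.8525/2.51 = 1.338 + 0.3396 = 1.7.

1.7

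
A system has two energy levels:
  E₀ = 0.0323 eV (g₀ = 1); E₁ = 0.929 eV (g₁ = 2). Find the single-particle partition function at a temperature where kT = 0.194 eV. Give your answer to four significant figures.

Eᵢ/kT = 0.166495, 4.78866.
Z = Σ gᵢe^(−Eᵢ/kT) = 1·e^(−0.166495) + 2·e^(−4.78866) = 0.846627 + 0.0166472 = 0.863274.

Z = 0.8633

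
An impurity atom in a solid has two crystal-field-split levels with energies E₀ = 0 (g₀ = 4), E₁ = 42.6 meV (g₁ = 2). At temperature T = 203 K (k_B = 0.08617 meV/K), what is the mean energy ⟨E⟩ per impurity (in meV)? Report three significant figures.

1.79 meV

k_BT = 0.08617 × 203 K = 17.493 meV.
Eᵢ/kT = 0, 2.4353.
Z = Σ gᵢe^(−Eᵢ/kT) = 4·e^(−0) + 2·e^(−2.4353) = 4.0000 + 0.17514 = 4.1751.
⟨E⟩ = Σ Eᵢ gᵢe^(−Eᵢ/kT) / Z = (0·4.0000 + 42.6·0.17514) / 4.1751 = 1.79 meV.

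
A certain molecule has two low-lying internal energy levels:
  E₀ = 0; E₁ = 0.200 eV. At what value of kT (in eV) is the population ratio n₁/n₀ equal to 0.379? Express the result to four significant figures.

n₁/n₀ = exp[−(E₁−E₀)/kT] = 0.379.
⇒ (E₁−E₀)/kT = ln(1/0.379) = ln(2.63852) = 0.970218.
kT = 0.200 eV / 0.970218 = 0.2061 eV.

0.2061 eV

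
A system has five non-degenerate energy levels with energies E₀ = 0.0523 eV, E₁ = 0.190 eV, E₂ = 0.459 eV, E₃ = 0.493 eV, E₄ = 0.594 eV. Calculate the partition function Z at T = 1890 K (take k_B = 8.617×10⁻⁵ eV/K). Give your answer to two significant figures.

Z = 1.2

k_BT = 8.617×10⁻⁵ × 1890 K = 0.1629 eV.
Eᵢ/kT = 0.3211, 1.166, 2.818, 3.026, 3.646.
Z = Σ e^(−Eᵢ/kT) = e^(−0.3211) + e^(−1.166) + e^(−2.818) + e^(−3.026) + e^(−3.646) = 0.7254 + 0.3116 + 0.05973 + 0.04851 + 0.02610 = 1.171.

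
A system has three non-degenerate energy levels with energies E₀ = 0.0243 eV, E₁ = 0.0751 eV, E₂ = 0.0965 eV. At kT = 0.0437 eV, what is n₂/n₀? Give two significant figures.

0.19

n₂/n₀ = exp[−(E₂−E₀)/kT] = exp(−(0.0722 eV)/(0.0437 eV)) = exp(-1.652) = 0.19.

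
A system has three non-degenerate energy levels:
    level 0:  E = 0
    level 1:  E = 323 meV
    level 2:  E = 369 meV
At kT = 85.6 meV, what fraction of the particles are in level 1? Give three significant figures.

0.0222

Eᵢ/kT = 0, 3.7734, 4.3107.
Z = Σ e^(−Eᵢ/kT) = e^(−0) + e^(−3.7734) + e^(−4.3107) = 1.0000 + 0.022974 + 0.013424 = 1.0364.
P₁ = e^(−E₁/kT) / Z = 0.022974/1.0364 = 0.0222.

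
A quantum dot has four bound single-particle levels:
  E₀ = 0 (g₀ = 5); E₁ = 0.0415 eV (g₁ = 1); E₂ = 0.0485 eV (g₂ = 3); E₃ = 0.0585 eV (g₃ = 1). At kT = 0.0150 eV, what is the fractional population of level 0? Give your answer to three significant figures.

Eᵢ/kT = 0, 2.7667, 3.2333, 3.9000.
Z = Σ gᵢe^(−Eᵢ/kT) = 5·e^(−0) + 1·e^(−2.7667) + 3·e^(−3.2333) + 1·e^(−3.9000) = 5.0000 + 0.062869 + 0.11828 + 0.020242 = 5.2014.
P₀ = g₀ e^(−E₀/kT) / Z = 5.0000/5.2014 = 0.961.

0.961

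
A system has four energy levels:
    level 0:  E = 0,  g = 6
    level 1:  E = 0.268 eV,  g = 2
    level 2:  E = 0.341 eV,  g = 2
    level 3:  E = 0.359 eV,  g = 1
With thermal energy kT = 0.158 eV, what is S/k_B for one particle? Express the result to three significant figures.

Eᵢ/kT = 0, 1.6962, 2.1582, 2.2722.
Z = Σ gᵢe^(−Eᵢ/kT) = 6·e^(−0) + 2·e^(−1.6962) + 2·e^(−2.1582) + 1·e^(−2.2722) = 6.0000 + 0.36676 + 0.23107 + 0.10309 = 6.7009.
⟨E⟩ = Σ EᵢPᵢ = 0.031950 eV.
S/k_B = ln Z + ⟨E⟩/kT = ln(6.7009) + 0.031950/0.158 = 1.9022 + 0.20222 = 2.10.

2.10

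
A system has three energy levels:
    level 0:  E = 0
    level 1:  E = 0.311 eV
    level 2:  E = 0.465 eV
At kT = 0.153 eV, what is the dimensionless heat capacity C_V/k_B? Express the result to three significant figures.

0.712

Eᵢ/kT = 0, 2.0327, 3.0392.
Z = Σ e^(−Eᵢ/kT) = e^(−0) + e^(−2.0327) + e^(−3.0392) = 1.0000 + 0.13098 + 0.047873 = 1.1789.
⟨E⟩ = 0.053436 eV, ⟨E²⟩ = 0.019527 eV².
C_V/k_B = (⟨E²⟩ − ⟨E⟩²)/(kT)² = (0.019527 − 0.0028554)/0.023409 = 0.712.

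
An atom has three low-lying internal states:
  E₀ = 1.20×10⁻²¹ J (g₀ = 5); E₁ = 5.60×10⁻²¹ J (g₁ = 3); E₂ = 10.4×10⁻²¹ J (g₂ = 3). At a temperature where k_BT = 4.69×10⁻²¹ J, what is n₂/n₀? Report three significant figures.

0.0844

n₂/n₀ = (g₂/g₀) exp[−(E₂−E₀)/kT] = (3/5) × exp(−(9.20 ×10⁻²¹ J)/(4.69 ×10⁻²¹ J)) = (3/5) × exp(-1.9616) = 0.0844.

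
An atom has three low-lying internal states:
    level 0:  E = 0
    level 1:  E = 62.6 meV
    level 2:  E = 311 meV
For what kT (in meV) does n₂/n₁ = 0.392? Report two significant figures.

n₂/n₁ = exp[−(E₂−E₁)/kT] = 0.392.
⇒ (E₂−E₁)/kT = ln(1/0.392) = ln(2.551) = 0.9365.
kT = 248.4 meV / 0.9365 = 270 meV.

270 meV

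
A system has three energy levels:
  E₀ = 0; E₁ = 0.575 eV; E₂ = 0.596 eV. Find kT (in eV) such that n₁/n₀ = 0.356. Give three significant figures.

0.557 eV

n₁/n₀ = exp[−(E₁−E₀)/kT] = 0.356.
⇒ (E₁−E₀)/kT = ln(1/0.356) = ln(2.8090) = 1.0328.
kT = 0.575 eV / 1.0328 = 0.557 eV.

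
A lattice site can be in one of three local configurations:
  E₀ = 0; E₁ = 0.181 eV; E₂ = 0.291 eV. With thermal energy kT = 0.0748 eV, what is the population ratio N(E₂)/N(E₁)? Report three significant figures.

n₂/n₁ = exp[−(E₂−E₁)/kT] = exp(−(0.110 eV)/(0.0748 eV)) = exp(-1.4706) = 0.230.

0.230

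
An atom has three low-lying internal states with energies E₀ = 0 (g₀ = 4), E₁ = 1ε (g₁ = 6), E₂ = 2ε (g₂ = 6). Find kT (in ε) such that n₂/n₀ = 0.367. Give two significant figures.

1.4 ε

n₂/n₀ = (g₂/g₀) exp[−(E₂−E₀)/kT] = 0.367.
⇒ (E₂−E₀)/kT = ln((6/4)/0.367) = ln(4.087) = 1.408.
kT = 2ε / 1.408 = 1.4 ε.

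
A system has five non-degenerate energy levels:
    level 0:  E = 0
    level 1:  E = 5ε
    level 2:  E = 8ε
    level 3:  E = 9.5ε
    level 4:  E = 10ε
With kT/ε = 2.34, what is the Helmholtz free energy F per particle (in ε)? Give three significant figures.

Eᵢ/kT = 0, 2.1368, 3.4188, 4.0598, 4.2735.
Z = Σ e^(−Eᵢ/kT) = e^(−0) + e^(−2.1368) + e^(−3.4188) + e^(−4.0598) + e^(−4.2735) = 1.0000 + 0.11803 + 0.032752 + 0.017252 + 0.013933 = 1.1820.
F = −kT ln Z = −2.34 × ln(1.1820) = −2.34 × 0.16721 = -0.391 ε.

-0.391 ε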